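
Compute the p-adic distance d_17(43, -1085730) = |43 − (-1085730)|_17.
d_17(43, -1085730) = 1/83521

Step 1 — x − y = 43 − (-1085730) = 1085773. Step 2 — v_17(1085773) = 4 (factor: 1085773 = (17^4 · 13); the sign does not affect v_p). Step 3 — |x − y|_17 = 17^{-4} = 1/83521.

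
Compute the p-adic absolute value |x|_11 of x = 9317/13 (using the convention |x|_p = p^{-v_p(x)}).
|9317/13|_11 = 1/1331

Step 1 — compute v_11(x) by factoring powers of 11 out of the numerator and denominator: v_11(9317/13) = 3. Step 2 — apply |x|_p = p^{-v_p(x)} = 11^{-3} = 1/1331.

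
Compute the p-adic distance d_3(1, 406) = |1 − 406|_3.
d_3(1, 406) = 1/81

Step 1 — x − y = 1 − 406 = -405. Step 2 — v_3(-405) = 4 (factor: -405 = −(3^4 · 5); the sign does not affect v_p). Step 3 — |x − y|_3 = 3^{-4} = 1/81.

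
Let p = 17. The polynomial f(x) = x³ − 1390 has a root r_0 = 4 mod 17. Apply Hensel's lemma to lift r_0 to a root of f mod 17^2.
r_1 = 140 (mod 289)

Hensel: r_{i+1} = r_i − f(r_i)/f′(r_i) mod 17^{i+2}, where f′(x) = 3x². Iterate:
  r_0 = 4 (mod 17)
  r_1 = 140 (mod 289)
Final: r = 140 with f(r) ≡ 0 mod 17^2.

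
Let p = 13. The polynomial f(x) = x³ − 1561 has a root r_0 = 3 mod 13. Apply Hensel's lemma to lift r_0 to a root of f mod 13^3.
r_2 = 1875 (mod 2197)

Hensel: r_{i+1} = r_i − f(r_i)/f′(r_i) mod 13^{i+2}, where f′(x) = 3x². Iterate:
  r_0 = 3 (mod 13)
  r_1 = 16 (mod 169)
  r_2 = 1875 (mod 2197)
Final: r = 1875 with f(r) ≡ 0 mod 13^3.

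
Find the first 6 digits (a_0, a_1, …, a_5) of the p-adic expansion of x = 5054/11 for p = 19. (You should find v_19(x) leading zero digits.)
(a_0, …, a_5) = (0, 0, 3, 12, 8, 3)

v_19(5054/11) = 2, so a_0 = ... = a_1 = 0. Factor out: x = 19^2 · u with u = 14/11 a unit in ℤ_19. Expand u iteratively via a_{v+i} = u_i mod 19, u_{i+1} = (u_i − a_{v+i})/19:
  u_0 = 14/11;  a_2 = 3;  u_1 = (u_0 − 3)/19 = -1/11
  u_1 = -1/11;  a_3 = 12;  u_2 = (u_1 − 12)/19 = -7/11
  u_2 = -7/11;  a_4 = 8;  u_3 = (u_2 − 8)/19 = -5/11
  u_3 = -5/11;  a_5 = 3;  u_4 = (u_3 − 3)/19 = -2/11
Digits: (0, 0, 3, 12, 8, 3).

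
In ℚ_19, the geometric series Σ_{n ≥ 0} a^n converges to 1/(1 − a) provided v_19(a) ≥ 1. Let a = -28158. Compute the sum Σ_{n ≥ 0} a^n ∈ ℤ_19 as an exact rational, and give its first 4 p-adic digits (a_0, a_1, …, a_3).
Σ a^n = 1/(1 − a) = 1/28159;  first 4 digits = (1, 0, 17, 14)

v_19(a) = 2 ≥ 1, so the series converges in ℤ_19 to 1/(1 − a) = 1/(1 − (-28158)) = 1/28159. Expand this rational in ℤ_19: compute digits iteratively via d_i = x_i mod 19, x_{i+1} = (x_i − d_i)/19. The first 4 digits are (1, 0, 17, 14).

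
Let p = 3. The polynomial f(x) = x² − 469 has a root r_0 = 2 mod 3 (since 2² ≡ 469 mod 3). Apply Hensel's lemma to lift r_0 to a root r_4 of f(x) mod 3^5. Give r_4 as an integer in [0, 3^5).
r_4 = 170 (mod 243)

Hensel's recurrence: r_{i+1} = r_i − f(r_i)·(f′(r_i))^{-1} mod 3^{i+2}, with f′(x) = 2x. Iterate:
  r_0 = 2 (mod 3)
  r_1 = 8 (mod 9)
  r_2 = 8 (mod 27)
  r_3 = 8 (mod 81)
  r_4 = 170 (mod 243)
Final: r_4 = 170, and one checks f(r_4) ≡ 0 mod 3^5.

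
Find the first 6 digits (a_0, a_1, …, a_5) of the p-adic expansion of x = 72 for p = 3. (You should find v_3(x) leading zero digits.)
(a_0, …, a_5) = (0, 0, 2, 2, 0, 0)

v_3(72) = 2, so a_0 = ... = a_1 = 0. Factor out: x = 3^2 · u with u = 8 a unit in ℤ_3. Expand u iteratively via a_{v+i} = u_i mod 3, u_{i+1} = (u_i − a_{v+i})/3:
  u_0 = 8;  a_2 = 2;  u_1 = (u_0 − 2)/3 = 2
  u_1 = 2;  a_3 = 2;  u_2 = (u_1 − 2)/3 = 0
  u_2 = 0;  a_4 = 0;  u_3 = (u_2 − 0)/3 = 0
  u_3 = 0;  a_5 = 0;  u_4 = (u_3 − 0)/3 = 0
Digits: (0, 0, 2, 2, 0, 0).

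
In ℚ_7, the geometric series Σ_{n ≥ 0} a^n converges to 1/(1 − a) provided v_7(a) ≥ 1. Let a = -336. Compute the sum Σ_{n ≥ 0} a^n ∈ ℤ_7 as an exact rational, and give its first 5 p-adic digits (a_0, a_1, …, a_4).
Σ a^n = 1/(1 − a) = 1/337;  first 5 digits = (1, 1, 1, 0, 6)

v_7(a) = 1 ≥ 1, so the series converges in ℤ_7 to 1/(1 − a) = 1/(1 − (-336)) = 1/337. Expand this rational in ℤ_7: compute digits iteratively via d_i = x_i mod 7, x_{i+1} = (x_i − d_i)/7. The first 5 digits are (1, 1, 1, 0, 6).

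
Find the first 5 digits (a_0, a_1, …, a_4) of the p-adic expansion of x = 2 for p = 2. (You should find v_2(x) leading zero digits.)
(a_0, …, a_4) = (0, 1, 0, 0, 0)

v_2(2) = 1, so a_0 = ... = a_0 = 0. Factor out: x = 2^1 · u with u = 1 a unit in ℤ_2. Expand u iteratively via a_{v+i} = u_i mod 2, u_{i+1} = (u_i − a_{v+i})/2:
  u_0 = 1;  a_1 = 1;  u_1 = (u_0 − 1)/2 = 0
  u_1 = 0;  a_2 = 0;  u_2 = (u_1 − 0)/2 = 0
  u_2 = 0;  a_3 = 0;  u_3 = (u_2 − 0)/2 = 0
  u_3 = 0;  a_4 = 0;  u_4 = (u_3 − 0)/2 = 0
Digits: (0, 1, 0, 0, 0).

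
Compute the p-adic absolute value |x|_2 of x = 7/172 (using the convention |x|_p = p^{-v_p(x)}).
|7/172|_2 = 4

Step 1 — compute v_2(x) by factoring powers of 2 out of the numerator and denominator: v_2(7/172) = -2. Step 2 — apply |x|_p = p^{-v_p(x)} = 2^{2} = 4.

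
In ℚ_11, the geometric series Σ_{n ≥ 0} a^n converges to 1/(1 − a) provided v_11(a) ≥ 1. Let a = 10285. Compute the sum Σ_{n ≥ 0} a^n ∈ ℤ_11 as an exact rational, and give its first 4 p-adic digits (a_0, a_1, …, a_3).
Σ a^n = 1/(1 − a) = -1/10284;  first 4 digits = (1, 0, 8, 7)

v_11(a) = 2 ≥ 1, so the series converges in ℤ_11 to 1/(1 − a) = 1/(1 − 10285) = -1/10284. Expand this rational in ℤ_11: compute digits iteratively via d_i = x_i mod 11, x_{i+1} = (x_i − d_i)/11. The first 4 digits are (1, 0, 8, 7).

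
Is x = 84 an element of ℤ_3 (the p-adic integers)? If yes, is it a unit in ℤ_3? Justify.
x ∈ ℤ_3 but not a unit; v_3(x) = 1 > 0

ℤ_3 = {x ∈ ℚ_3 : v_3(x) ≥ 0} and ℤ_3^× = {x ∈ ℤ_3 : v_3(x) = 0}. Here v_3(84) = v_3(num) − v_3(den) = 1; compare against these criteria.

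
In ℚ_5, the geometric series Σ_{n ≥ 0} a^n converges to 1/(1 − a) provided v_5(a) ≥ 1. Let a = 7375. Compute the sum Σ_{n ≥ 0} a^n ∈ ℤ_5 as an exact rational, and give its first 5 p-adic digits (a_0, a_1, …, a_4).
Σ a^n = 1/(1 − a) = -1/7374;  first 5 digits = (1, 0, 0, 4, 1)

v_5(a) = 3 ≥ 1, so the series converges in ℤ_5 to 1/(1 − a) = 1/(1 − 7375) = -1/7374. Expand this rational in ℤ_5: compute digits iteratively via d_i = x_i mod 5, x_{i+1} = (x_i − d_i)/5. The first 5 digits are (1, 0, 0, 4, 1).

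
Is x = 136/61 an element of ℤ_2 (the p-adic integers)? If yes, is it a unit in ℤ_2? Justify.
x ∈ ℤ_2 but not a unit; v_2(x) = 3 > 0

ℤ_2 = {x ∈ ℚ_2 : v_2(x) ≥ 0} and ℤ_2^× = {x ∈ ℤ_2 : v_2(x) = 0}. Here v_2(136/61) = v_2(num) − v_2(den) = 3; compare against these criteria.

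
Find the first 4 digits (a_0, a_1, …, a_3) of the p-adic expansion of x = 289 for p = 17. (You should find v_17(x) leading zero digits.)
(a_0, …, a_3) = (0, 0, 1, 0)

v_17(289) = 2, so a_0 = ... = a_1 = 0. Factor out: x = 17^2 · u with u = 1 a unit in ℤ_17. Expand u iteratively via a_{v+i} = u_i mod 17, u_{i+1} = (u_i − a_{v+i})/17:
  u_0 = 1;  a_2 = 1;  u_1 = (u_0 − 1)/17 = 0
  u_1 = 0;  a_3 = 0;  u_2 = (u_1 − 0)/17 = 0
Digits: (0, 0, 1, 0).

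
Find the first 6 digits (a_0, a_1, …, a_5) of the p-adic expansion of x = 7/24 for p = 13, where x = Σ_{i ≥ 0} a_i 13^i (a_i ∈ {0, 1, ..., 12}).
(a_0, …, a_5) = (3, 9, 2, 9, 2, 9)

v_13(7/24) = 0 (numerator and denominator both coprime to 13), so x ∈ ℤ_13^×. Compute digits iteratively via a_i = x_i mod 13, x_{i+1} = (x_i − a_i)/13, with x_0 = x:
  x_0 = 7/24;  a_0 = 3;  x_1 = (x_0 − 3)/13 = -5/24
  x_1 = -5/24;  a_1 = 9;  x_2 = (x_1 − 9)/13 = -17/24
  x_2 = -17/24;  a_2 = 2;  x_3 = (x_2 − 2)/13 = -5/24
  x_3 = -5/24;  a_3 = 9;  x_4 = (x_3 − 9)/13 = -17/24
  x_4 = -17/24;  a_4 = 2;  x_5 = (x_4 − 2)/13 = -5/24
  x_5 = -5/24;  a_5 = 9;  x_6 = (x_5 − 9)/13 = -17/24
Digits: (3, 9, 2, 9, 2, 9).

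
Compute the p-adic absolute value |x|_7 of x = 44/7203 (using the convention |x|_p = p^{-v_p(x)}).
|44/7203|_7 = 2401

Step 1 — compute v_7(x) by factoring powers of 7 out of the numerator and denominator: v_7(44/7203) = -4. Step 2 — apply |x|_p = p^{-v_p(x)} = 7^{4} = 2401.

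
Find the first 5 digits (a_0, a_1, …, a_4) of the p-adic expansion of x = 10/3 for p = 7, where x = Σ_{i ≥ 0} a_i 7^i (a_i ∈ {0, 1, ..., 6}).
(a_0, …, a_4) = (1, 5, 4, 4, 4)

v_7(10/3) = 0 (numerator and denominator both coprime to 7), so x ∈ ℤ_7^×. Compute digits iteratively via a_i = x_i mod 7, x_{i+1} = (x_i − a_i)/7, with x_0 = x:
  x_0 = 10/3;  a_0 = 1;  x_1 = (x_0 − 1)/7 = 1/3
  x_1 = 1/3;  a_1 = 5;  x_2 = (x_1 − 5)/7 = -2/3
  x_2 = -2/3;  a_2 = 4;  x_3 = (x_2 − 4)/7 = -2/3
  x_3 = -2/3;  a_3 = 4;  x_4 = (x_3 − 4)/7 = -2/3
  x_4 = -2/3;  a_4 = 4;  x_5 = (x_4 − 4)/7 = -2/3
Digits: (1, 5, 4, 4, 4).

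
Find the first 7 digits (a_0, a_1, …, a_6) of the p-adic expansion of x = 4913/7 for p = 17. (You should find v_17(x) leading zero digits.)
(a_0, …, a_6) = (0, 0, 0, 5, 7, 2, 12)

v_17(4913/7) = 3, so a_0 = ... = a_2 = 0. Factor out: x = 17^3 · u with u = 1/7 a unit in ℤ_17. Expand u iteratively via a_{v+i} = u_i mod 17, u_{i+1} = (u_i − a_{v+i})/17:
  u_0 = 1/7;  a_3 = 5;  u_1 = (u_0 − 5)/17 = -2/7
  u_1 = -2/7;  a_4 = 7;  u_2 = (u_1 − 7)/17 = -3/7
  u_2 = -3/7;  a_5 = 2;  u_3 = (u_2 − 2)/17 = -1/7
  u_3 = -1/7;  a_6 = 12;  u_4 = (u_3 − 12)/17 = -5/7
Digits: (0, 0, 0, 5, 7, 2, 12).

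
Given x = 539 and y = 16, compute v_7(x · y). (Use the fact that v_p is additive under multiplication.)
v_7(8624) = 2

v_p(x) = 2 (factor: 539 = 7^2 · 11); v_p(y) = 0 (factor: 16 = 7^0 · 16). Additivity: v_p(xy) = v_p(x) + v_p(y) = 2 + 0 = 2. (Direct check: xy = 8624 = 7^2 · (176).)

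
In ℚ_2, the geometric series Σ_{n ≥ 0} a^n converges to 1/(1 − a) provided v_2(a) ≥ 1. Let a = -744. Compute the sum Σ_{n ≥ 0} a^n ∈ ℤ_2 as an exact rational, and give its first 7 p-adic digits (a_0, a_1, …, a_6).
Σ a^n = 1/(1 − a) = 1/745;  first 7 digits = (1, 0, 0, 1, 1, 0, 1)

v_2(a) = 3 ≥ 1, so the series converges in ℤ_2 to 1/(1 − a) = 1/(1 − (-744)) = 1/745. Expand this rational in ℤ_2: compute digits iteratively via d_i = x_i mod 2, x_{i+1} = (x_i − d_i)/2. The first 7 digits are (1, 0, 0, 1, 1, 0, 1).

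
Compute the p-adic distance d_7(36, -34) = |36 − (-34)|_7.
d_7(36, -34) = 1/7

Step 1 — x − y = 36 − (-34) = 70. Step 2 — v_7(70) = 1 (factor: 70 = (7^1 · 10); the sign does not affect v_p). Step 3 — |x − y|_7 = 7^{-1} = 1/7.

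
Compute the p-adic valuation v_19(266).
v_19(266) = 1

v_19(n) is the largest exponent k such that 19^k divides n. Factor out: 266 = 19^1 · 14. (Sign doesn't affect v_p.) So v_19(266) = 1.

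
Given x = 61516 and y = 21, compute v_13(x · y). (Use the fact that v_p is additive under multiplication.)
v_13(1291836) = 3

v_p(x) = 3 (factor: 61516 = 13^3 · 28); v_p(y) = 0 (factor: 21 = 13^0 · 21). Additivity: v_p(xy) = v_p(x) + v_p(y) = 3 + 0 = 3. (Direct check: xy = 1291836 = 13^3 · (588).)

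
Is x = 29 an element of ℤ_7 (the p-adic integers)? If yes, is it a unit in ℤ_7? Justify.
x ∈ ℤ_7^× (unit); v_7(x) = 0

ℤ_7 = {x ∈ ℚ_7 : v_7(x) ≥ 0} and ℤ_7^× = {x ∈ ℤ_7 : v_7(x) = 0}. Here v_7(29) = v_7(num) − v_7(den) = 0; compare against these criteria.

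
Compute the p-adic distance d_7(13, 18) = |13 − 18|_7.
d_7(13, 18) = 1

Step 1 — x − y = 13 − 18 = -5. Step 2 — v_7(-5) = 0 (factor: -5 = −(7^0 · 5); the sign does not affect v_p). Step 3 — |x − y|_7 = 7^{0} = 1.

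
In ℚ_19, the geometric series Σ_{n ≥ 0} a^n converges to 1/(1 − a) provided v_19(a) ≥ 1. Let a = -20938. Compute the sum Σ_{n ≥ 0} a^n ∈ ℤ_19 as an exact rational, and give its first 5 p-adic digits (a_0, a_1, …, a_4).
Σ a^n = 1/(1 − a) = 1/20939;  first 5 digits = (1, 0, 18, 15, 0)

v_19(a) = 2 ≥ 1, so the series converges in ℤ_19 to 1/(1 − a) = 1/(1 − (-20938)) = 1/20939. Expand this rational in ℤ_19: compute digits iteratively via d_i = x_i mod 19, x_{i+1} = (x_i − d_i)/19. The first 5 digits are (1, 0, 18, 15, 0).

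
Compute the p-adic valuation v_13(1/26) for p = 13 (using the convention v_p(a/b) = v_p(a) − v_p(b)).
v_13(1/26) = -1

Factor powers of 13 from the numerator and denominator of the reduced fraction: 1 = 13^0 · 1 and 26 = 13^1 · 2. Apply v_p(a/b) = v_p(a) − v_p(b): v_13(1/26) = 0 − 1 = -1.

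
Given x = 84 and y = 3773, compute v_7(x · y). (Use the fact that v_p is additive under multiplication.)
v_7(316932) = 4

v_p(x) = 1 (factor: 84 = 7^1 · 12); v_p(y) = 3 (factor: 3773 = 7^3 · 11). Additivity: v_p(xy) = v_p(x) + v_p(y) = 1 + 3 = 4. (Direct check: xy = 316932 = 7^4 · (132).)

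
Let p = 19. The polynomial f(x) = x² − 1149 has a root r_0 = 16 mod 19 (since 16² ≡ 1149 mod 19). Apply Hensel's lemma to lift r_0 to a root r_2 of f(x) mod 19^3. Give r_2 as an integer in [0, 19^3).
r_2 = 1251 (mod 6859)

Hensel's recurrence: r_{i+1} = r_i − f(r_i)·(f′(r_i))^{-1} mod 19^{i+2}, with f′(x) = 2x. Iterate:
  r_0 = 16 (mod 19)
  r_1 = 168 (mod 361)
  r_2 = 1251 (mod 6859)
Final: r_2 = 1251, and one checks f(r_2) ≡ 0 mod 19^3.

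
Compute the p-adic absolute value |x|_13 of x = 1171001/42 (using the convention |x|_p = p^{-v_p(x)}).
|1171001/42|_13 = 1/28561

Step 1 — compute v_13(x) by factoring powers of 13 out of the numerator and denominator: v_13(1171001/42) = 4. Step 2 — apply |x|_p = p^{-v_p(x)} = 13^{-4} = 1/28561.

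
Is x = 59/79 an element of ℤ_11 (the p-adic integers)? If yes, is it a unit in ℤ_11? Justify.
x ∈ ℤ_11^× (unit); v_11(x) = 0

ℤ_11 = {x ∈ ℚ_11 : v_11(x) ≥ 0} and ℤ_11^× = {x ∈ ℤ_11 : v_11(x) = 0}. Here v_11(59/79) = v_11(num) − v_11(den) = 0; compare against these criteria.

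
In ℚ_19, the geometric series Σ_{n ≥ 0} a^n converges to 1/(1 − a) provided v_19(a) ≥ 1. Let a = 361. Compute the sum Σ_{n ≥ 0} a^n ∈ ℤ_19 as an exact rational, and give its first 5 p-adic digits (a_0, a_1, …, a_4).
Σ a^n = 1/(1 − a) = -1/360;  first 5 digits = (1, 0, 1, 0, 1)

v_19(a) = 2 ≥ 1, so the series converges in ℤ_19 to 1/(1 − a) = 1/(1 − 361) = -1/360. Expand this rational in ℤ_19: compute digits iteratively via d_i = x_i mod 19, x_{i+1} = (x_i − d_i)/19. The first 5 digits are (1, 0, 1, 0, 1).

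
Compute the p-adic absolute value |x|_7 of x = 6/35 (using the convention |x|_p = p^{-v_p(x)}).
|6/35|_7 = 7

Step 1 — compute v_7(x) by factoring powers of 7 out of the numerator and denominator: v_7(6/35) = -1. Step 2 — apply |x|_p = p^{-v_p(x)} = 7^{1} = 7.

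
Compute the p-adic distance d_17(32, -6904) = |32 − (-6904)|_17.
d_17(32, -6904) = 1/289

Step 1 — x − y = 32 − (-6904) = 6936. Step 2 — v_17(6936) = 2 (factor: 6936 = (17^2 · 24); the sign does not affect v_p). Step 3 — |x − y|_17 = 17^{-2} = 1/289.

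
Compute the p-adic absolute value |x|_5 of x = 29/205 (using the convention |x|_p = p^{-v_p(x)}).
|29/205|_5 = 5

Step 1 — compute v_5(x) by factoring powers of 5 out of the numerator and denominator: v_5(29/205) = -1. Step 2 — apply |x|_p = p^{-v_p(x)} = 5^{1} = 5.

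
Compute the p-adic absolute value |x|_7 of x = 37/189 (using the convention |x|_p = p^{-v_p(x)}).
|37/189|_7 = 7

Step 1 — compute v_7(x) by factoring powers of 7 out of the numerator and denominator: v_7(37/189) = -1. Step 2 — apply |x|_p = p^{-v_p(x)} = 7^{1} = 7.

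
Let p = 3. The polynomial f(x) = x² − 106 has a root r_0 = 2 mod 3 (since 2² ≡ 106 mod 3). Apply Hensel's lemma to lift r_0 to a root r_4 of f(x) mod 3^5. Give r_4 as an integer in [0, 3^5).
r_4 = 86 (mod 243)

Hensel's recurrence: r_{i+1} = r_i − f(r_i)·(f′(r_i))^{-1} mod 3^{i+2}, with f′(x) = 2x. Iterate:
  r_0 = 2 (mod 3)
  r_1 = 5 (mod 9)
  r_2 = 5 (mod 27)
  r_3 = 5 (mod 81)
  r_4 = 86 (mod 243)
Final: r_4 = 86, and one checks f(r_4) ≡ 0 mod 3^5.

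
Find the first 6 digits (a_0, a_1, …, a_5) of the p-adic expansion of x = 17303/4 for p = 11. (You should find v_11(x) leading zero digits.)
(a_0, …, a_5) = (0, 0, 0, 6, 8, 2)

v_11(17303/4) = 3, so a_0 = ... = a_2 = 0. Factor out: x = 11^3 · u with u = 13/4 a unit in ℤ_11. Expand u iteratively via a_{v+i} = u_i mod 11, u_{i+1} = (u_i − a_{v+i})/11:
  u_0 = 13/4;  a_3 = 6;  u_1 = (u_0 − 6)/11 = -1/4
  u_1 = -1/4;  a_4 = 8;  u_2 = (u_1 − 8)/11 = -3/4
  u_2 = -3/4;  a_5 = 2;  u_3 = (u_2 − 2)/11 = -1/4
Digits: (0, 0, 0, 6, 8, 2).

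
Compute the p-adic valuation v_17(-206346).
v_17(-206346) = 3

v_17(n) is the largest exponent k such that 17^k divides n. Factor out: -206346 = -17^3 · 42. (Sign doesn't affect v_p.) So v_17(-206346) = 3.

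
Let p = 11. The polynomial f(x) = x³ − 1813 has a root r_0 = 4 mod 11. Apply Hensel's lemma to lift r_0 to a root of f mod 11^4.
r_3 = 6461 (mod 14641)

Hensel: r_{i+1} = r_i − f(r_i)/f′(r_i) mod 11^{i+2}, where f′(x) = 3x². Iterate:
  r_0 = 4 (mod 11)
  r_1 = 48 (mod 121)
  r_2 = 1137 (mod 1331)
  r_3 = 6461 (mod 14641)
Final: r = 6461 with f(r) ≡ 0 mod 11^4.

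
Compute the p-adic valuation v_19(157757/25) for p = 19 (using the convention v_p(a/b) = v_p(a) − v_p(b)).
v_19(157757/25) = 3

Factor powers of 19 from the numerator and denominator of the reduced fraction: 157757 = 19^3 · 23 and 25 = 19^0 · 25. Apply v_p(a/b) = v_p(a) − v_p(b): v_19(157757/25) = 3 − 0 = 3.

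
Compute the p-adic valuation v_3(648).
v_3(648) = 4

v_3(n) is the largest exponent k such that 3^k divides n. Factor out: 648 = 3^4 · 8. (Sign doesn't affect v_p.) So v_3(648) = 4.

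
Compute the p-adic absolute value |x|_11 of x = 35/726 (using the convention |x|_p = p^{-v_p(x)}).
|35/726|_11 = 121

Step 1 — compute v_11(x) by factoring powers of 11 out of the numerator and denominator: v_11(35/726) = -2. Step 2 — apply |x|_p = p^{-v_p(x)} = 11^{2} = 121.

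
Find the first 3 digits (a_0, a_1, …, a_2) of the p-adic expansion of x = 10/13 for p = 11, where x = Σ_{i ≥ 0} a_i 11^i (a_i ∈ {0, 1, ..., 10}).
(a_0, …, a_2) = (5, 3, 9)

v_11(10/13) = 0 (numerator and denominator both coprime to 11), so x ∈ ℤ_11^×. Compute digits iteratively via a_i = x_i mod 11, x_{i+1} = (x_i − a_i)/11, with x_0 = x:
  x_0 = 10/13;  a_0 = 5;  x_1 = (x_0 − 5)/11 = -5/13
  x_1 = -5/13;  a_1 = 3;  x_2 = (x_1 − 3)/11 = -4/13
  x_2 = -4/13;  a_2 = 9;  x_3 = (x_2 − 9)/11 = -11/13
Digits: (5, 3, 9).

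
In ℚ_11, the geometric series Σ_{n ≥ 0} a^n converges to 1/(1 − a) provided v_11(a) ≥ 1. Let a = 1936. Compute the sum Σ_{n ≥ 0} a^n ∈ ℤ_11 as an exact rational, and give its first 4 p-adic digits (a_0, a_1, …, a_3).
Σ a^n = 1/(1 − a) = -1/1935;  first 4 digits = (1, 0, 5, 1)

v_11(a) = 2 ≥ 1, so the series converges in ℤ_11 to 1/(1 − a) = 1/(1 − 1936) = -1/1935. Expand this rational in ℤ_11: compute digits iteratively via d_i = x_i mod 11, x_{i+1} = (x_i − d_i)/11. The first 4 digits are (1, 0, 5, 1).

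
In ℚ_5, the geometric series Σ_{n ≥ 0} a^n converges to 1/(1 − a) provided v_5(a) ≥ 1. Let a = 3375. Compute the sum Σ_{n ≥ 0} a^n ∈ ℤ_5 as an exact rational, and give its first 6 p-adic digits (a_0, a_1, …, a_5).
Σ a^n = 1/(1 − a) = -1/3374;  first 6 digits = (1, 0, 0, 2, 0, 1)

v_5(a) = 3 ≥ 1, so the series converges in ℤ_5 to 1/(1 − a) = 1/(1 − 3375) = -1/3374. Expand this rational in ℤ_5: compute digits iteratively via d_i = x_i mod 5, x_{i+1} = (x_i − d_i)/5. The first 6 digits are (1, 0, 0, 2, 0, 1).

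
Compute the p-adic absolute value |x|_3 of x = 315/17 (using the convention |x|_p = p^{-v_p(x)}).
|315/17|_3 = 1/9

Step 1 — compute v_3(x) by factoring powers of 3 out of the numerator and denominator: v_3(315/17) = 2. Step 2 — apply |x|_p = p^{-v_p(x)} = 3^{-2} = 1/9.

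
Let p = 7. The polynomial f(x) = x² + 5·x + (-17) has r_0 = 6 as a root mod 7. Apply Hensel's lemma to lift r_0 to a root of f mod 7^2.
r_1 = 6 (mod 49)

Hensel: r_{i+1} = r_i − f(r_i)·(f′(r_i))^{-1} mod 7^{i+2}, f′(x) = 2x + 5. Iterate:
  r_0 = 6 (mod 7)
  r_1 = 6 (mod 49)
Final: r = 6 satisfies f(r) ≡ 0 mod 7^2.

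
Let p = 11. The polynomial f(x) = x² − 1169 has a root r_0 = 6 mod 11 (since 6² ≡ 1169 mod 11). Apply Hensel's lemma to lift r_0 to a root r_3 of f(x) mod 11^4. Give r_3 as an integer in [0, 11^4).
r_3 = 13360 (mod 14641)

Hensel's recurrence: r_{i+1} = r_i − f(r_i)·(f′(r_i))^{-1} mod 11^{i+2}, with f′(x) = 2x. Iterate:
  r_0 = 6 (mod 11)
  r_1 = 50 (mod 121)
  r_2 = 50 (mod 1331)
  r_3 = 13360 (mod 14641)
Final: r_3 = 13360, and one checks f(r_3) ≡ 0 mod 11^4.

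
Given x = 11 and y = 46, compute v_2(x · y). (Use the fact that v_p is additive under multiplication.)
v_2(506) = 1

v_p(x) = 0 (factor: 11 = 2^0 · 11); v_p(y) = 1 (factor: 46 = 2^1 · 23). Additivity: v_p(xy) = v_p(x) + v_p(y) = 0 + 1 = 1. (Direct check: xy = 506 = 2^1 · (253).)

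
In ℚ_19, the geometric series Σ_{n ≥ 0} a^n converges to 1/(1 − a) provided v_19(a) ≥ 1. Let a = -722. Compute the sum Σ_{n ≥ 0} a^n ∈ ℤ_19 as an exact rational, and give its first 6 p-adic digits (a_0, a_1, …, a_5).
Σ a^n = 1/(1 − a) = 1/723;  first 6 digits = (1, 0, 17, 18, 3, 0)

v_19(a) = 2 ≥ 1, so the series converges in ℤ_19 to 1/(1 − a) = 1/(1 − (-722)) = 1/723. Expand this rational in ℤ_19: compute digits iteratively via d_i = x_i mod 19, x_{i+1} = (x_i − d_i)/19. The first 6 digits are (1, 0, 17, 18, 3, 0).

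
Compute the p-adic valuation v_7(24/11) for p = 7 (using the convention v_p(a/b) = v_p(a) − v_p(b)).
v_7(24/11) = 0

Factor powers of 7 from the numerator and denominator of the reduced fraction: 24 = 7^0 · 24 and 11 = 7^0 · 11. Apply v_p(a/b) = v_p(a) − v_p(b): v_7(24/11) = 0 − 0 = 0.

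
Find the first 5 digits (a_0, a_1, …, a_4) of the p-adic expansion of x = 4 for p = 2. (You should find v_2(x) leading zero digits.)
(a_0, …, a_4) = (0, 0, 1, 0, 0)

v_2(4) = 2, so a_0 = ... = a_1 = 0. Factor out: x = 2^2 · u with u = 1 a unit in ℤ_2. Expand u iteratively via a_{v+i} = u_i mod 2, u_{i+1} = (u_i − a_{v+i})/2:
  u_0 = 1;  a_2 = 1;  u_1 = (u_0 − 1)/2 = 0
  u_1 = 0;  a_3 = 0;  u_2 = (u_1 − 0)/2 = 0
  u_2 = 0;  a_4 = 0;  u_3 = (u_2 − 0)/2 = 0
Digits: (0, 0, 1, 0, 0).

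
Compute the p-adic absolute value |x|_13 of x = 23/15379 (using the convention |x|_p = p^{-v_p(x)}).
|23/15379|_13 = 2197

Step 1 — compute v_13(x) by factoring powers of 13 out of the numerator and denominator: v_13(23/15379) = -3. Step 2 — apply |x|_p = p^{-v_p(x)} = 13^{3} = 2197.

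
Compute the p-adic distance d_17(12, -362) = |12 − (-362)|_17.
d_17(12, -362) = 1/17

Step 1 — x − y = 12 − (-362) = 374. Step 2 — v_17(374) = 1 (factor: 374 = (17^1 · 22); the sign does not affect v_p). Step 3 — |x − y|_17 = 17^{-1} = 1/17.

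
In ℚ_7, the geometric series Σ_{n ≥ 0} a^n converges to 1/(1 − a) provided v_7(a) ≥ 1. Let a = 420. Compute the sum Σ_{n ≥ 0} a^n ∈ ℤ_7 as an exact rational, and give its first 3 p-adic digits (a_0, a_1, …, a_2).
Σ a^n = 1/(1 − a) = -1/419;  first 3 digits = (1, 4, 3)

v_7(a) = 1 ≥ 1, so the series converges in ℤ_7 to 1/(1 − a) = 1/(1 − 420) = -1/419. Expand this rational in ℤ_7: compute digits iteratively via d_i = x_i mod 7, x_{i+1} = (x_i − d_i)/7. The first 3 digits are (1, 4, 3).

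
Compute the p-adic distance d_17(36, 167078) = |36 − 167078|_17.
d_17(36, 167078) = 1/83521

Step 1 — x − y = 36 − 167078 = -167042. Step 2 — v_17(-167042) = 4 (factor: -167042 = −(17^4 · 2); the sign does not affect v_p). Step 3 — |x − y|_17 = 17^{-4} = 1/83521.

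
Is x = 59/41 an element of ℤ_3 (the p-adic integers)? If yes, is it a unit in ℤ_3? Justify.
x ∈ ℤ_3^× (unit); v_3(x) = 0

ℤ_3 = {x ∈ ℚ_3 : v_3(x) ≥ 0} and ℤ_3^× = {x ∈ ℤ_3 : v_3(x) = 0}. Here v_3(59/41) = v_3(num) − v_3(den) = 0; compare against these criteria.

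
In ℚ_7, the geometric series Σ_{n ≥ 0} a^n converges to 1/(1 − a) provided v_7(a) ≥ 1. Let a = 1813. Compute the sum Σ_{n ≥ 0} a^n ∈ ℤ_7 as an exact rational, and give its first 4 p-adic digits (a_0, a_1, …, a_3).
Σ a^n = 1/(1 − a) = -1/1812;  first 4 digits = (1, 0, 2, 5)

v_7(a) = 2 ≥ 1, so the series converges in ℤ_7 to 1/(1 − a) = 1/(1 − 1813) = -1/1812. Expand this rational in ℤ_7: compute digits iteratively via d_i = x_i mod 7, x_{i+1} = (x_i − d_i)/7. The first 4 digits are (1, 0, 2, 5).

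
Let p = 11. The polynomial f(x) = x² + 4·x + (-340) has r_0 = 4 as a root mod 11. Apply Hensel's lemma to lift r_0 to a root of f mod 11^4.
r_3 = 13864 (mod 14641)

Hensel: r_{i+1} = r_i − f(r_i)·(f′(r_i))^{-1} mod 11^{i+2}, f′(x) = 2x + 4. Iterate:
  r_0 = 4 (mod 11)
  r_1 = 70 (mod 121)
  r_2 = 554 (mod 1331)
  r_3 = 13864 (mod 14641)
Final: r = 13864 satisfies f(r) ≡ 0 mod 11^4.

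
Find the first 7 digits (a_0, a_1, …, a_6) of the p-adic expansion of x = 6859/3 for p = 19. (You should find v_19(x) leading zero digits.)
(a_0, …, a_6) = (0, 0, 0, 13, 12, 12, 12)

v_19(6859/3) = 3, so a_0 = ... = a_2 = 0. Factor out: x = 19^3 · u with u = 1/3 a unit in ℤ_19. Expand u iteratively via a_{v+i} = u_i mod 19, u_{i+1} = (u_i − a_{v+i})/19:
  u_0 = 1/3;  a_3 = 13;  u_1 = (u_0 − 13)/19 = -2/3
  u_1 = -2/3;  a_4 = 12;  u_2 = (u_1 − 12)/19 = -2/3
  u_2 = -2/3;  a_5 = 12;  u_3 = (u_2 − 12)/19 = -2/3
  u_3 = -2/3;  a_6 = 12;  u_4 = (u_3 − 12)/19 = -2/3
Digits: (0, 0, 0, 13, 12, 12, 12).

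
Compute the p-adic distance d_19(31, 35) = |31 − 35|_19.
d_19(31, 35) = 1

Step 1 — x − y = 31 − 35 = -4. Step 2 — v_19(-4) = 0 (factor: -4 = −(19^0 · 4); the sign does not affect v_p). Step 3 — |x − y|_19 = 19^{0} = 1.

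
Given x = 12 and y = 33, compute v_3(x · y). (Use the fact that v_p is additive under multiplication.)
v_3(396) = 2

v_p(x) = 1 (factor: 12 = 3^1 · 4); v_p(y) = 1 (factor: 33 = 3^1 · 11). Additivity: v_p(xy) = v_p(x) + v_p(y) = 1 + 1 = 2. (Direct check: xy = 396 = 3^2 · (44).)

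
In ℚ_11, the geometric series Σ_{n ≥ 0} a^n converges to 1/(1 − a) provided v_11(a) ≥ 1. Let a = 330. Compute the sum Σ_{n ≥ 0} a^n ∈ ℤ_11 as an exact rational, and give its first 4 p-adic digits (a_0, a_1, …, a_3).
Σ a^n = 1/(1 − a) = -1/329;  first 4 digits = (1, 8, 0, 0)

v_11(a) = 1 ≥ 1, so the series converges in ℤ_11 to 1/(1 − a) = 1/(1 − 330) = -1/329. Expand this rational in ℤ_11: compute digits iteratively via d_i = x_i mod 11, x_{i+1} = (x_i − d_i)/11. The first 4 digits are (1, 8, 0, 0).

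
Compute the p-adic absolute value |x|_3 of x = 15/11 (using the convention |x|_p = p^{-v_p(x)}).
|15/11|_3 = 1/3

Step 1 — compute v_3(x) by factoring powers of 3 out of the numerator and denominator: v_3(15/11) = 1. Step 2 — apply |x|_p = p^{-v_p(x)} = 3^{-1} = 1/3.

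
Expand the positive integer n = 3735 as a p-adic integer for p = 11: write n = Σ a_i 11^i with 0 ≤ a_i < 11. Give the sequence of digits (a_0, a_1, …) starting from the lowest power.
(a_0, a_1, …) = (6, 9, 8, 2)

Repeated division by 11 gives the digits low-to-high: 3735 = 6 + 9·11^1 + 8·11^2 + 2·11^3. Digit sequence: (6, 9, 8, 2).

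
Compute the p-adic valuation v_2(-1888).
v_2(-1888) = 5

v_2(n) is the largest exponent k such that 2^k divides n. Factor out: -1888 = -2^5 · 59. (Sign doesn't affect v_p.) So v_2(-1888) = 5.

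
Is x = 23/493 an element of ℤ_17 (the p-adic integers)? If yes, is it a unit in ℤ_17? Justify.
x ∉ ℤ_17 (v_17(x) = -1 < 0)

ℤ_17 = {x ∈ ℚ_17 : v_17(x) ≥ 0} and ℤ_17^× = {x ∈ ℤ_17 : v_17(x) = 0}. Here v_17(23/493) = v_17(num) − v_17(den) = -1; compare against these criteria.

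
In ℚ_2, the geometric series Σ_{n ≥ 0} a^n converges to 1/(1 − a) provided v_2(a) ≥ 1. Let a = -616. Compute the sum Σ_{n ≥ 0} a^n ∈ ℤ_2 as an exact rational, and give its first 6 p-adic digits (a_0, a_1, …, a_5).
Σ a^n = 1/(1 − a) = 1/617;  first 6 digits = (1, 0, 0, 1, 1, 0)

v_2(a) = 3 ≥ 1, so the series converges in ℤ_2 to 1/(1 − a) = 1/(1 − (-616)) = 1/617. Expand this rational in ℤ_2: compute digits iteratively via d_i = x_i mod 2, x_{i+1} = (x_i − d_i)/2. The first 6 digits are (1, 0, 0, 1, 1, 0).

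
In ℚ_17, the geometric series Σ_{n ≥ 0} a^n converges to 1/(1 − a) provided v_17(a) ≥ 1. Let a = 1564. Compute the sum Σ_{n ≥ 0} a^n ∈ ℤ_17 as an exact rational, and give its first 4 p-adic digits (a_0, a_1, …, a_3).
Σ a^n = 1/(1 − a) = -1/1563;  first 4 digits = (1, 7, 3, 8)

v_17(a) = 1 ≥ 1, so the series converges in ℤ_17 to 1/(1 − a) = 1/(1 − 1564) = -1/1563. Expand this rational in ℤ_17: compute digits iteratively via d_i = x_i mod 17, x_{i+1} = (x_i − d_i)/17. The first 4 digits are (1, 7, 3, 8).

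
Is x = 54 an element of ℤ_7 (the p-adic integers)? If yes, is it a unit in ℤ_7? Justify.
x ∈ ℤ_7^× (unit); v_7(x) = 0

ℤ_7 = {x ∈ ℚ_7 : v_7(x) ≥ 0} and ℤ_7^× = {x ∈ ℤ_7 : v_7(x) = 0}. Here v_7(54) = v_7(num) − v_7(den) = 0; compare against these criteria.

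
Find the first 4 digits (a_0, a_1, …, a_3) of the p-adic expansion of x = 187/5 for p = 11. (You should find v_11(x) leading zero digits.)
(a_0, …, a_3) = (0, 10, 6, 6)

v_11(187/5) = 1, so a_0 = ... = a_0 = 0. Factor out: x = 11^1 · u with u = 17/5 a unit in ℤ_11. Expand u iteratively via a_{v+i} = u_i mod 11, u_{i+1} = (u_i − a_{v+i})/11:
  u_0 = 17/5;  a_1 = 10;  u_1 = (u_0 − 10)/11 = -3/5
  u_1 = -3/5;  a_2 = 6;  u_2 = (u_1 − 6)/11 = -3/5
  u_2 = -3/5;  a_3 = 6;  u_3 = (u_2 − 6)/11 = -3/5
Digits: (0, 10, 6, 6).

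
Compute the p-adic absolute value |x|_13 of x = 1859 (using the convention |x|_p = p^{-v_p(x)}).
|1859|_13 = 1/169

Step 1 — compute v_13(x) by factoring powers of 13 out of the numerator and denominator: v_13(1859) = 2. Step 2 — apply |x|_p = p^{-v_p(x)} = 13^{-2} = 1/169.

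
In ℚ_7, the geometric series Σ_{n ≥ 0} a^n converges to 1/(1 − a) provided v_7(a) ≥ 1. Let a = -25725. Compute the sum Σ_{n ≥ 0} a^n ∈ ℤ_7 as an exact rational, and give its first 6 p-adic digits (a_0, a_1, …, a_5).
Σ a^n = 1/(1 − a) = 1/25726;  first 6 digits = (1, 0, 0, 2, 3, 5)

v_7(a) = 3 ≥ 1, so the series converges in ℤ_7 to 1/(1 − a) = 1/(1 − (-25725)) = 1/25726. Expand this rational in ℤ_7: compute digits iteratively via d_i = x_i mod 7, x_{i+1} = (x_i − d_i)/7. The first 6 digits are (1, 0, 0, 2, 3, 5).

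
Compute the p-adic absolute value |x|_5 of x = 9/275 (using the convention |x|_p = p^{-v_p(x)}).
|9/275|_5 = 25

Step 1 — compute v_5(x) by factoring powers of 5 out of the numerator and denominator: v_5(9/275) = -2. Step 2 — apply |x|_p = p^{-v_p(x)} = 5^{2} = 25.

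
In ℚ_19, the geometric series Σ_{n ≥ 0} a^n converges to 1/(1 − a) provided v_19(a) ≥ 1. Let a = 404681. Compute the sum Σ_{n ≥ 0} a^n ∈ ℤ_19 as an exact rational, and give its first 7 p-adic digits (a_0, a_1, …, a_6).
Σ a^n = 1/(1 − a) = -1/404680;  first 7 digits = (1, 0, 0, 2, 3, 0, 4)

v_19(a) = 3 ≥ 1, so the series converges in ℤ_19 to 1/(1 − a) = 1/(1 − 404681) = -1/404680. Expand this rational in ℤ_19: compute digits iteratively via d_i = x_i mod 19, x_{i+1} = (x_i − d_i)/19. The first 7 digits are (1, 0, 0, 2, 3, 0, 4).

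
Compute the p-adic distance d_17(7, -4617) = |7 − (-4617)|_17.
d_17(7, -4617) = 1/289

Step 1 — x − y = 7 − (-4617) = 4624. Step 2 — v_17(4624) = 2 (factor: 4624 = (17^2 · 16); the sign does not affect v_p). Step 3 — |x − y|_17 = 17^{-2} = 1/289.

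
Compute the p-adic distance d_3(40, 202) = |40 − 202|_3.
d_3(40, 202) = 1/81

Step 1 — x − y = 40 − 202 = -162. Step 2 — v_3(-162) = 4 (factor: -162 = −(3^4 · 2); the sign does not affect v_p). Step 3 — |x − y|_3 = 3^{-4} = 1/81.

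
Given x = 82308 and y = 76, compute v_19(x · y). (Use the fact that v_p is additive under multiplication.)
v_19(6255408) = 4

v_p(x) = 3 (factor: 82308 = 19^3 · 12); v_p(y) = 1 (factor: 76 = 19^1 · 4). Additivity: v_p(xy) = v_p(x) + v_p(y) = 3 + 1 = 4. (Direct check: xy = 6255408 = 19^4 · (48).)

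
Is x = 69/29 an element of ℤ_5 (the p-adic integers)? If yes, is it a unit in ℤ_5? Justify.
x ∈ ℤ_5^× (unit); v_5(x) = 0

ℤ_5 = {x ∈ ℚ_5 : v_5(x) ≥ 0} and ℤ_5^× = {x ∈ ℤ_5 : v_5(x) = 0}. Here v_5(69/29) = v_5(num) − v_5(den) = 0; compare against these criteria.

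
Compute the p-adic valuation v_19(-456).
v_19(-456) = 1

v_19(n) is the largest exponent k such that 19^k divides n. Factor out: -456 = -19^1 · 24. (Sign doesn't affect v_p.) So v_19(-456) = 1.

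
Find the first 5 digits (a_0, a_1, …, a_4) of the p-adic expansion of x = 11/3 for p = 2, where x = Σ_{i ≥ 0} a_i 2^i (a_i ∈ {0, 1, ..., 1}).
(a_0, …, a_4) = (1, 0, 0, 1, 1)

v_2(11/3) = 0 (numerator and denominator both coprime to 2), so x ∈ ℤ_2^×. Compute digits iteratively via a_i = x_i mod 2, x_{i+1} = (x_i − a_i)/2, with x_0 = x:
  x_0 = 11/3;  a_0 = 1;  x_1 = (x_0 − 1)/2 = 4/3
  x_1 = 4/3;  a_1 = 0;  x_2 = (x_1 − 0)/2 = 2/3
  x_2 = 2/3;  a_2 = 0;  x_3 = (x_2 − 0)/2 = 1/3
  x_3 = 1/3;  a_3 = 1;  x_4 = (x_3 − 1)/2 = -1/3
  x_4 = -1/3;  a_4 = 1;  x_5 = (x_4 − 1)/2 = -2/3
Digits: (1, 0, 0, 1, 1).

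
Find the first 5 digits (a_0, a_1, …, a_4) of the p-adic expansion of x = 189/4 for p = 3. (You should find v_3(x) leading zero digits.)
(a_0, …, a_4) = (0, 0, 0, 1, 1)

v_3(189/4) = 3, so a_0 = ... = a_2 = 0. Factor out: x = 3^3 · u with u = 7/4 a unit in ℤ_3. Expand u iteratively via a_{v+i} = u_i mod 3, u_{i+1} = (u_i − a_{v+i})/3:
  u_0 = 7/4;  a_3 = 1;  u_1 = (u_0 − 1)/3 = 1/4
  u_1 = 1/4;  a_4 = 1;  u_2 = (u_1 − 1)/3 = -1/4
Digits: (0, 0, 0, 1, 1).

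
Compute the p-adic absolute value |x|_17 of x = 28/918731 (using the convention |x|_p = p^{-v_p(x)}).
|28/918731|_17 = 83521

Step 1 — compute v_17(x) by factoring powers of 17 out of the numerator and denominator: v_17(28/918731) = -4. Step 2 — apply |x|_p = p^{-v_p(x)} = 17^{4} = 83521.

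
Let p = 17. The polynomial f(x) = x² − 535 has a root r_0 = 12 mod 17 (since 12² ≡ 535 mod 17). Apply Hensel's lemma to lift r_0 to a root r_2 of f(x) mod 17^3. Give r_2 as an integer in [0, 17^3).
r_2 = 1678 (mod 4913)

Hensel's recurrence: r_{i+1} = r_i − f(r_i)·(f′(r_i))^{-1} mod 17^{i+2}, with f′(x) = 2x. Iterate:
  r_0 = 12 (mod 17)
  r_1 = 233 (mod 289)
  r_2 = 1678 (mod 4913)
Final: r_2 = 1678, and one checks f(r_2) ≡ 0 mod 17^3.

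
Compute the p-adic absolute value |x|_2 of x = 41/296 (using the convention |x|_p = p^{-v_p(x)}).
|41/296|_2 = 8

Step 1 — compute v_2(x) by factoring powers of 2 out of the numerator and denominator: v_2(41/296) = -3. Step 2 — apply |x|_p = p^{-v_p(x)} = 2^{3} = 8.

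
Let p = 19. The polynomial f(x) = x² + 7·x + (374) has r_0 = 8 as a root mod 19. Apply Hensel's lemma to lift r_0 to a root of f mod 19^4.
r_3 = 57103 (mod 130321)

Hensel: r_{i+1} = r_i − f(r_i)·(f′(r_i))^{-1} mod 19^{i+2}, f′(x) = 2x + 7. Iterate:
  r_0 = 8 (mod 19)
  r_1 = 65 (mod 361)
  r_2 = 2231 (mod 6859)
  r_3 = 57103 (mod 130321)
Final: r = 57103 satisfies f(r) ≡ 0 mod 19^4.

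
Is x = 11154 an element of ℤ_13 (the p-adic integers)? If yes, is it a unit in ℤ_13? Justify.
x ∈ ℤ_13 but not a unit; v_13(x) = 2 > 0

ℤ_13 = {x ∈ ℚ_13 : v_13(x) ≥ 0} and ℤ_13^× = {x ∈ ℤ_13 : v_13(x) = 0}. Here v_13(11154) = v_13(num) − v_13(den) = 2; compare against these criteria.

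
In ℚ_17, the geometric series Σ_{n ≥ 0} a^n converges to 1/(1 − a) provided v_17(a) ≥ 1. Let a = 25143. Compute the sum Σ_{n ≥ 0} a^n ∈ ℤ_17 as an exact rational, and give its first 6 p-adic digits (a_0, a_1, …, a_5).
Σ a^n = 1/(1 − a) = -1/25142;  first 6 digits = (1, 0, 2, 5, 4, 3)

v_17(a) = 2 ≥ 1, so the series converges in ℤ_17 to 1/(1 − a) = 1/(1 − 25143) = -1/25142. Expand this rational in ℤ_17: compute digits iteratively via d_i = x_i mod 17, x_{i+1} = (x_i − d_i)/17. The first 6 digits are (1, 0, 2, 5, 4, 3).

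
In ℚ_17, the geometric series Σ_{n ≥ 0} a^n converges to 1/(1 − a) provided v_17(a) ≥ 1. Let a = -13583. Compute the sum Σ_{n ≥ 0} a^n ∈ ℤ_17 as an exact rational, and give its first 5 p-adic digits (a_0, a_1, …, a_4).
Σ a^n = 1/(1 − a) = 1/13584;  first 5 digits = (1, 0, 4, 14, 15)

v_17(a) = 2 ≥ 1, so the series converges in ℤ_17 to 1/(1 − a) = 1/(1 − (-13583)) = 1/13584. Expand this rational in ℤ_17: compute digits iteratively via d_i = x_i mod 17, x_{i+1} = (x_i − d_i)/17. The first 5 digits are (1, 0, 4, 14, 15).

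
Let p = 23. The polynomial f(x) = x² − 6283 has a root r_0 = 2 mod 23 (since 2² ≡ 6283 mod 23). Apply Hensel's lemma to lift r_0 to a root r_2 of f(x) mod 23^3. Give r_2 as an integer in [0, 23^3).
r_2 = 4349 (mod 12167)

Hensel's recurrence: r_{i+1} = r_i − f(r_i)·(f′(r_i))^{-1} mod 23^{i+2}, with f′(x) = 2x. Iterate:
  r_0 = 2 (mod 23)
  r_1 = 117 (mod 529)
  r_2 = 4349 (mod 12167)
Final: r_2 = 4349, and one checks f(r_2) ≡ 0 mod 23^3.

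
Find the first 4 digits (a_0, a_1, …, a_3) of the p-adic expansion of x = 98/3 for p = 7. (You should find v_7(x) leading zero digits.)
(a_0, …, a_3) = (0, 0, 3, 2)

v_7(98/3) = 2, so a_0 = ... = a_1 = 0. Factor out: x = 7^2 · u with u = 2/3 a unit in ℤ_7. Expand u iteratively via a_{v+i} = u_i mod 7, u_{i+1} = (u_i − a_{v+i})/7:
  u_0 = 2/3;  a_2 = 3;  u_1 = (u_0 − 3)/7 = -1/3
  u_1 = -1/3;  a_3 = 2;  u_2 = (u_1 − 2)/7 = -1/3
Digits: (0, 0, 3, 2).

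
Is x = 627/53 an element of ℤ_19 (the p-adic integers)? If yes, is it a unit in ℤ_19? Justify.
x ∈ ℤ_19 but not a unit; v_19(x) = 1 > 0

ℤ_19 = {x ∈ ℚ_19 : v_19(x) ≥ 0} and ℤ_19^× = {x ∈ ℤ_19 : v_19(x) = 0}. Here v_19(627/53) = v_19(num) − v_19(den) = 1; compare against these criteria.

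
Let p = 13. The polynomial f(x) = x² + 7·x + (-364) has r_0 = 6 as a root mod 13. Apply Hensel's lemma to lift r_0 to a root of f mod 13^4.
r_3 = 9743 (mod 28561)

Hensel: r_{i+1} = r_i − f(r_i)·(f′(r_i))^{-1} mod 13^{i+2}, f′(x) = 2x + 7. Iterate:
  r_0 = 6 (mod 13)
  r_1 = 110 (mod 169)
  r_2 = 955 (mod 2197)
  r_3 = 9743 (mod 28561)
Final: r = 9743 satisfies f(r) ≡ 0 mod 13^4.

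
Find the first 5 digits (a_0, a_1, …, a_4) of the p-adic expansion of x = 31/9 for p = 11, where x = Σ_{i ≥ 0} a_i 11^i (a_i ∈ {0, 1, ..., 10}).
(a_0, …, a_4) = (1, 10, 4, 2, 1)

v_11(31/9) = 0 (numerator and denominator both coprime to 11), so x ∈ ℤ_11^×. Compute digits iteratively via a_i = x_i mod 11, x_{i+1} = (x_i − a_i)/11, with x_0 = x:
  x_0 = 31/9;  a_0 = 1;  x_1 = (x_0 − 1)/11 = 2/9
  x_1 = 2/9;  a_1 = 10;  x_2 = (x_1 − 10)/11 = -8/9
  x_2 = -8/9;  a_2 = 4;  x_3 = (x_2 − 4)/11 = -4/9
  x_3 = -4/9;  a_3 = 2;  x_4 = (x_3 − 2)/11 = -2/9
  x_4 = -2/9;  a_4 = 1;  x_5 = (x_4 − 1)/11 = -1/9
Digits: (1, 10, 4, 2, 1).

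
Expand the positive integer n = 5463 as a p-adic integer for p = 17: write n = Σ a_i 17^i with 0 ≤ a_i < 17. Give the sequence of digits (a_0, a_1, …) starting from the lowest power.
(a_0, a_1, …) = (6, 15, 1, 1)

Repeated division by 17 gives the digits low-to-high: 5463 = 6 + 15·17^1 + 1·17^2 + 1·17^3. Digit sequence: (6, 15, 1, 1).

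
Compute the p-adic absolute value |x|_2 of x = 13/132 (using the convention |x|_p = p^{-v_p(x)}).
|13/132|_2 = 4

Step 1 — compute v_2(x) by factoring powers of 2 out of the numerator and denominator: v_2(13/132) = -2. Step 2 — apply |x|_p = p^{-v_p(x)} = 2^{2} = 4.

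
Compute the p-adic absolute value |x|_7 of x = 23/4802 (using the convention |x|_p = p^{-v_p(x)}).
|23/4802|_7 = 2401

Step 1 — compute v_7(x) by factoring powers of 7 out of the numerator and denominator: v_7(23/4802) = -4. Step 2 — apply |x|_p = p^{-v_p(x)} = 7^{4} = 2401.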